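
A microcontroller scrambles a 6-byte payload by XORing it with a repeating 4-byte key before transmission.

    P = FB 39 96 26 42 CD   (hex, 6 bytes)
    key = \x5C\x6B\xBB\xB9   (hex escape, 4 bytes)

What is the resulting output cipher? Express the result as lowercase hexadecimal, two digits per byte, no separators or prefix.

a7522d9f1ea6

The 4-byte key repeats, so the effective keystream is 5c 6b bb b9 5c 6b.
byte 0: fb ⊕ 5c = a7
byte 1: 39 ⊕ 6b = 52
byte 2: 96 ⊕ bb = 2d
byte 3: 26 ⊕ b9 = 9f
byte 4: 42 ⊕ 5c = 1e
byte 5: cd ⊕ 6b = a6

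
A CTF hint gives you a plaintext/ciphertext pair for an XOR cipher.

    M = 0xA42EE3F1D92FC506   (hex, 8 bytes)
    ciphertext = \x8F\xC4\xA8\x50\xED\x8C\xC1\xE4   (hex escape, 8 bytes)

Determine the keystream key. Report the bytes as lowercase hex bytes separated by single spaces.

Since ciphertext = M ⊕ key, XORing both sides with M gives key = M ⊕ ciphertext.
10100100 xor 10001111 = 00101011
00101110 xor 11000100 = 11101010
11100011 xor 10101000 = 01001011
11110001 xor 01010000 = 10100001
11011001 xor 11101101 = 00110100
00101111 xor 10001100 = 10100011
11000101 xor 11000001 = 00000100
00000110 xor 11100100 = 11100010

2b ea 4b a1 34 a3 04 e2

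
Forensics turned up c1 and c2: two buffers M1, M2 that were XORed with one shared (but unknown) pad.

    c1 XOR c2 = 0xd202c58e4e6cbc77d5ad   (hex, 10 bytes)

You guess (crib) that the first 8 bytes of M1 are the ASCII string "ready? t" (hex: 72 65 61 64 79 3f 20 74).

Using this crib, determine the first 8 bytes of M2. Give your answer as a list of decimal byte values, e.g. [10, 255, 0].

Since c1 ⊕ c2 = M1 ⊕ M2, XORing with the guessed M1 bytes yields the corresponding M2 bytes: M2 = (c1 ⊕ c2) ⊕ M1.
byte 0: d2 xor 72 = a0
byte 1: 02 xor 65 = 67
byte 2: c5 xor 61 = a4
byte 3: 8e xor 64 = ea
byte 4: 4e xor 79 = 37
byte 5: 6c xor 3f = 53
byte 6: bc xor 20 = 9c
byte 7: 77 xor 74 = 03

[160, 103, 164, 234, 55, 83, 156, 3]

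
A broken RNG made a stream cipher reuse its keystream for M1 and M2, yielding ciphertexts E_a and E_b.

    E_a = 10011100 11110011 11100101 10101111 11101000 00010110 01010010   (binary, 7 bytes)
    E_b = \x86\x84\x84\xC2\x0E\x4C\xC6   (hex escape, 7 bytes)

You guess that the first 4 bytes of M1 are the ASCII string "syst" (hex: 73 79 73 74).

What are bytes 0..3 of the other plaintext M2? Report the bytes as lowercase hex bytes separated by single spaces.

69 0e 12 19

First, E_a ⊕ E_b = (M1 ⊕ K) ⊕ (M2 ⊕ K) = M1 ⊕ M2, so the key drops out. Then M2 = (M1 ⊕ M2) ⊕ M1 over the first 4 bytes.
byte 0: (9c ⊕ 86) ⊕ 73 = 1a ⊕ 73 = 69
byte 1: (f3 ⊕ 84) ⊕ 79 = 77 ⊕ 79 = 0e
byte 2: (e5 ⊕ 84) ⊕ 73 = 61 ⊕ 73 = 12
byte 3: (af ⊕ c2) ⊕ 74 = 6d ⊕ 74 = 19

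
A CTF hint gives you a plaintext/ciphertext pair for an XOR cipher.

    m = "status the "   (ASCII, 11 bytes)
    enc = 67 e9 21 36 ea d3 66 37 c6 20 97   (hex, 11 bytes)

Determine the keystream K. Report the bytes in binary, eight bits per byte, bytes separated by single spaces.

Since enc = m ⊕ K, XORing both sides with m gives K = m ⊕ enc.
73 ^ 67 = 14
74 ^ e9 = 9d
61 ^ 21 = 40
74 ^ 36 = 42
75 ^ ea = 9f
73 ^ d3 = a0
20 ^ 66 = 46
74 ^ 37 = 43
68 ^ c6 = ae
65 ^ 20 = 45
20 ^ 97 = b7

00010100 10011101 01000000 01000010 10011111 10100000 01000110 01000011 10101110 01000101 10110111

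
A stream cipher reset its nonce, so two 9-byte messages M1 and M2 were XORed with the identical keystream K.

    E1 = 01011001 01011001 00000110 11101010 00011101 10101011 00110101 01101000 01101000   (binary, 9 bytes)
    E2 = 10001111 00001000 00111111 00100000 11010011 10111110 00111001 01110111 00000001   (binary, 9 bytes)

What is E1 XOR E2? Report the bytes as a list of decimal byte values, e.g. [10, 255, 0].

[214, 81, 57, 202, 206, 21, 12, 31, 105]

E1 ⊕ E2 = (M1 ⊕ K) ⊕ (M2 ⊕ K) = M1 ⊕ M2 — the shared key cancels under XOR.
byte 0:  89 XOR 143 = 214
byte 1:  89 XOR   8 =  81
byte 2:   6 XOR  63 =  57
byte 3: 234 XOR  32 = 202
byte 4:  29 XOR 211 = 206
byte 5: 171 XOR 190 =  21
byte 6:  53 XOR  57 =  12
byte 7: 104 XOR 119 =  31
byte 8: 104 XOR   1 = 105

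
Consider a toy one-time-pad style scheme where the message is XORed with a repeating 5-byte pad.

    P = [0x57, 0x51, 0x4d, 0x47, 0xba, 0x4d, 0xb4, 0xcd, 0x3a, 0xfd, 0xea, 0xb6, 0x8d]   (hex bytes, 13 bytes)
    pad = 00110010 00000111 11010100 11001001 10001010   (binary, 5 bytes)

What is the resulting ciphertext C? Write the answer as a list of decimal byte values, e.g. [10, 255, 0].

The 5-byte key repeats, so the effective keystream is 32 07 d4 c9 8a 32 07 d4 c9 8a 32 07 d4.
byte 0: 57 ^ 32 = 65
byte 1: 51 ^ 07 = 56
byte 2: 4d ^ d4 = 99
byte 3: 47 ^ c9 = 8e
byte 4: ba ^ 8a = 30
byte 5: 4d ^ 32 = 7f
byte 6: b4 ^ 07 = b3
byte 7: cd ^ d4 = 19
byte 8: 3a ^ c9 = f3
byte 9: fd ^ 8a = 77
byte 10: ea ^ 32 = d8
byte 11: b6 ^ 07 = b1
byte 12: 8d ^ d4 = 59

[101, 86, 153, 142, 48, 127, 179, 25, 243, 119, 216, 177, 89]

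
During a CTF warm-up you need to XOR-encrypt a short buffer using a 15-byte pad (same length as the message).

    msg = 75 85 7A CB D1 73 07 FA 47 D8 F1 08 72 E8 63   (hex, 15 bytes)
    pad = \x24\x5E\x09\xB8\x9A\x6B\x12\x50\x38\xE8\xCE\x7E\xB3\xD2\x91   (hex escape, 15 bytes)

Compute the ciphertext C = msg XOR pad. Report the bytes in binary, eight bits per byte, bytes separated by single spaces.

01010001 11011011 01110011 01110011 01001011 00011000 00010101 10101010 01111111 00110000 00111111 01110110 11000001 00111010 11110010

byte 0: 01110101 xor 00100100 = 01010001
byte 1: 10000101 xor 01011110 = 11011011
byte 2: 01111010 xor 00001001 = 01110011
byte 3: 11001011 xor 10111000 = 01110011
byte 4: 11010001 xor 10011010 = 01001011
byte 5: 01110011 xor 01101011 = 00011000
byte 6: 00000111 xor 00010010 = 00010101
byte 7: 11111010 xor 01010000 = 10101010
byte 8: 01000111 xor 00111000 = 01111111
byte 9: 11011000 xor 11101000 = 00110000
byte 10: 11110001 xor 11001110 = 00111111
byte 11: 00001000 xor 01111110 = 01110110
byte 12: 01110010 xor 10110011 = 11000001
byte 13: 11101000 xor 11010010 = 00111010
byte 14: 01100011 xor 10010001 = 11110010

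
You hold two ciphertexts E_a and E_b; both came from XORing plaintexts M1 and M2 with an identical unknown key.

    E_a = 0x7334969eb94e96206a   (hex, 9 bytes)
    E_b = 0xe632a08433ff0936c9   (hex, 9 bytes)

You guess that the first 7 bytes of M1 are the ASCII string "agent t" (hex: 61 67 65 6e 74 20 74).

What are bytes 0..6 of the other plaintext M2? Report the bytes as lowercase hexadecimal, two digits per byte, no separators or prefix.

f4615374fe91eb

First, E_a ⊕ E_b = (M1 ⊕ K) ⊕ (M2 ⊕ K) = M1 ⊕ M2, so the key drops out. Then M2 = (M1 ⊕ M2) ⊕ M1 over the first 7 bytes.
byte 0: (73 XOR e6) XOR 61 = 95 XOR 61 = f4
byte 1: (34 XOR 32) XOR 67 = 06 XOR 67 = 61
byte 2: (96 XOR a0) XOR 65 = 36 XOR 65 = 53
byte 3: (9e XOR 84) XOR 6e = 1a XOR 6e = 74
byte 4: (b9 XOR 33) XOR 74 = 8a XOR 74 = fe
byte 5: (4e XOR ff) XOR 20 = b1 XOR 20 = 91
byte 6: (96 XOR 09) XOR 74 = 9f XOR 74 = eb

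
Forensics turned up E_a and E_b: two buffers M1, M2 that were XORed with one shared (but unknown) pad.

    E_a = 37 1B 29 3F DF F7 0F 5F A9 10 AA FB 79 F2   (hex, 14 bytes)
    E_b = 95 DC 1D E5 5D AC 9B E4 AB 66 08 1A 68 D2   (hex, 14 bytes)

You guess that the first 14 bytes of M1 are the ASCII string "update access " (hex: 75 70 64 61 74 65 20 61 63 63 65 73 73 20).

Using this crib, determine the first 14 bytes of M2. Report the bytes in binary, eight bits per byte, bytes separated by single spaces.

11010111 10110111 01010000 10111011 11110110 00111110 10110100 11011010 01100001 00010101 11000111 10010010 01100010 00000000

First, E_a ⊕ E_b = (M1 ⊕ K) ⊕ (M2 ⊕ K) = M1 ⊕ M2, so the key drops out. Then M2 = (M1 ⊕ M2) ⊕ M1 over the first 14 bytes.
byte 0: (37 ^ 95) ^ 75 = a2 ^ 75 = d7
byte 1: (1b ^ dc) ^ 70 = c7 ^ 70 = b7
byte 2: (29 ^ 1d) ^ 64 = 34 ^ 64 = 50
byte 3: (3f ^ e5) ^ 61 = da ^ 61 = bb
byte 4: (df ^ 5d) ^ 74 = 82 ^ 74 = f6
byte 5: (f7 ^ ac) ^ 65 = 5b ^ 65 = 3e
byte 6: (0f ^ 9b) ^ 20 = 94 ^ 20 = b4
byte 7: (5f ^ e4) ^ 61 = bb ^ 61 = da
byte 8: (a9 ^ ab) ^ 63 = 02 ^ 63 = 61
byte 9: (10 ^ 66) ^ 63 = 76 ^ 63 = 15
byte 10: (aa ^ 08) ^ 65 = a2 ^ 65 = c7
byte 11: (fb ^ 1a) ^ 73 = e1 ^ 73 = 92
byte 12: (79 ^ 68) ^ 73 = 11 ^ 73 = 62
byte 13: (f2 ^ d2) ^ 20 = 20 ^ 20 = 00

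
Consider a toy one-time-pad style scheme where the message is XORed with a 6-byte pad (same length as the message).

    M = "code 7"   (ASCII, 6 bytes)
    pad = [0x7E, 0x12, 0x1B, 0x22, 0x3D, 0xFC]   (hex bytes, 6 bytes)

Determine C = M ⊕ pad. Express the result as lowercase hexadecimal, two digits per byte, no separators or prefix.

XOR is its own inverse, so applying the key byte-wise gives the result directly.
byte 0: 63 ^ 7e = 1d
byte 1: 6f ^ 12 = 7d
byte 2: 64 ^ 1b = 7f
byte 3: 65 ^ 22 = 47
byte 4: 20 ^ 3d = 1d
byte 5: 37 ^ fc = cb

1d7d7f471dcb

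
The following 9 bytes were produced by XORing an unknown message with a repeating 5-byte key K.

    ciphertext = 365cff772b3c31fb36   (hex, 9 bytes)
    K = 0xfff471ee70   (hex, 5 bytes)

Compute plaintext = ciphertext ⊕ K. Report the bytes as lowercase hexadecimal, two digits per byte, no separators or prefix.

c9a88e995bc3c58ad8

The 5-byte key repeats, so the effective keystream is ff f4 71 ee 70 ff f4 71 ee.
byte 0: 36 XOR ff = c9
byte 1: 5c XOR f4 = a8
byte 2: ff XOR 71 = 8e
byte 3: 77 XOR ee = 99
byte 4: 2b XOR 70 = 5b
byte 5: 3c XOR ff = c3
byte 6: 31 XOR f4 = c5
byte 7: fb XOR 71 = 8a
byte 8: 36 XOR ee = d8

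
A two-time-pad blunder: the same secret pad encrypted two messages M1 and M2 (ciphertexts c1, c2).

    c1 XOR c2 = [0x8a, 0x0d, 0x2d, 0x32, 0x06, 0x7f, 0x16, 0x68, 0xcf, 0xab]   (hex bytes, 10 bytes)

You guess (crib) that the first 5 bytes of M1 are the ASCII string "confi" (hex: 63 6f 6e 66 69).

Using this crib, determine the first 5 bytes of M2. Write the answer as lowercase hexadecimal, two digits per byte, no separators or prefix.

e96243546f

Since c1 ⊕ c2 = M1 ⊕ M2, XORing with the guessed M1 bytes yields the corresponding M2 bytes: M2 = (c1 ⊕ c2) ⊕ M1.
10001010 xor 01100011 = 11101001
00001101 xor 01101111 = 01100010
00101101 xor 01101110 = 01000011
00110010 xor 01100110 = 01010100
00000110 xor 01101001 = 01101111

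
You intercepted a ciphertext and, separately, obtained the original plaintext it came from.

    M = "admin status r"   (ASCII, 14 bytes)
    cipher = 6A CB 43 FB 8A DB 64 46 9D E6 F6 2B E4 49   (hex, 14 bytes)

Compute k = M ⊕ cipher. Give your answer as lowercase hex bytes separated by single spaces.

0b af 2e 92 e4 fb 17 32 fc 92 83 58 c4 3b

Since cipher = M ⊕ k, XORing both sides with M gives k = M ⊕ cipher.
01100001 ⊕ 01101010 = 00001011
01100100 ⊕ 11001011 = 10101111
01101101 ⊕ 01000011 = 00101110
01101001 ⊕ 11111011 = 10010010
01101110 ⊕ 10001010 = 11100100
00100000 ⊕ 11011011 = 11111011
01110011 ⊕ 01100100 = 00010111
01110100 ⊕ 01000110 = 00110010
01100001 ⊕ 10011101 = 11111100
01110100 ⊕ 11100110 = 10010010
01110101 ⊕ 11110110 = 10000011
01110011 ⊕ 00101011 = 01011000
00100000 ⊕ 11100100 = 11000100
01110010 ⊕ 01001001 = 00111011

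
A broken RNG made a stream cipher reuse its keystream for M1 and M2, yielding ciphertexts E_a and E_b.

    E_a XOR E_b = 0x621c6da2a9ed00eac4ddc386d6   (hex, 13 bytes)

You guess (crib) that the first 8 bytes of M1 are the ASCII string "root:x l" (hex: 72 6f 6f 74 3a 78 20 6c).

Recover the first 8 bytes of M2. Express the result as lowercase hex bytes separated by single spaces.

Since E_a ⊕ E_b = M1 ⊕ M2, XORing with the guessed M1 bytes yields the corresponding M2 bytes: M2 = (E_a ⊕ E_b) ⊕ M1.
62 ⊕ 72 = 10
1c ⊕ 6f = 73
6d ⊕ 6f = 02
a2 ⊕ 74 = d6
a9 ⊕ 3a = 93
ed ⊕ 78 = 95
00 ⊕ 20 = 20
ea ⊕ 6c = 86

10 73 02 d6 93 95 20 86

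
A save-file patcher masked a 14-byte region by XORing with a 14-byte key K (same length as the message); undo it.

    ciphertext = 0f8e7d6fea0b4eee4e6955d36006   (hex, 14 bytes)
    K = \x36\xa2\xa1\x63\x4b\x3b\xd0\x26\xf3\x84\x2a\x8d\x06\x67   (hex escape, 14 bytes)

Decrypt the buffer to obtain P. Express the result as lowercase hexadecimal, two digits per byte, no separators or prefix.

392cdc0ca1309ec8bded7f5e6661

byte 0: 0f ⊕ 36 = 39
byte 1: 8e ⊕ a2 = 2c
byte 2: 7d ⊕ a1 = dc
byte 3: 6f ⊕ 63 = 0c
byte 4: ea ⊕ 4b = a1
byte 5: 0b ⊕ 3b = 30
byte 6: 4e ⊕ d0 = 9e
byte 7: ee ⊕ 26 = c8
byte 8: 4e ⊕ f3 = bd
byte 9: 69 ⊕ 84 = ed
byte 10: 55 ⊕ 2a = 7f
byte 11: d3 ⊕ 8d = 5e
byte 12: 60 ⊕ 06 = 66
byte 13: 06 ⊕ 67 = 61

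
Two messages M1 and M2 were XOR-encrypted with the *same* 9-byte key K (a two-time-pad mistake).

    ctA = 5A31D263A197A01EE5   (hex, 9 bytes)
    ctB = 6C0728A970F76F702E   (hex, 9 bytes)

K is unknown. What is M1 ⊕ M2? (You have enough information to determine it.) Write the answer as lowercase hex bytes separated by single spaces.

36 36 fa ca d1 60 cf 6e cb

ctA ⊕ ctB = (M1 ⊕ K) ⊕ (M2 ⊕ K) = M1 ⊕ M2 — the shared key cancels under XOR.
byte 0: 5a XOR 6c = 36
byte 1: 31 XOR 07 = 36
byte 2: d2 XOR 28 = fa
byte 3: 63 XOR a9 = ca
byte 4: a1 XOR 70 = d1
byte 5: 97 XOR f7 = 60
byte 6: a0 XOR 6f = cf
byte 7: 1e XOR 70 = 6e
byte 8: e5 XOR 2e = cb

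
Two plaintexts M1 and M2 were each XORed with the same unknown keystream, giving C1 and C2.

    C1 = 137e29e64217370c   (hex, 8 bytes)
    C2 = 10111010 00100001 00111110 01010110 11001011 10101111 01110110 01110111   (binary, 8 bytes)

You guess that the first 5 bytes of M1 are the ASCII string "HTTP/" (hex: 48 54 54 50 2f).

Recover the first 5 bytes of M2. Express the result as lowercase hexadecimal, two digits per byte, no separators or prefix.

e10b43e0a6

First, C1 ⊕ C2 = (M1 ⊕ K) ⊕ (M2 ⊕ K) = M1 ⊕ M2, so the key drops out. Then M2 = (M1 ⊕ M2) ⊕ M1 over the first 5 bytes.
byte 0: (13 ⊕ ba) ⊕ 48 = a9 ⊕ 48 = e1
byte 1: (7e ⊕ 21) ⊕ 54 = 5f ⊕ 54 = 0b
byte 2: (29 ⊕ 3e) ⊕ 54 = 17 ⊕ 54 = 43
byte 3: (e6 ⊕ 56) ⊕ 50 = b0 ⊕ 50 = e0
byte 4: (42 ⊕ cb) ⊕ 2f = 89 ⊕ 2f = a6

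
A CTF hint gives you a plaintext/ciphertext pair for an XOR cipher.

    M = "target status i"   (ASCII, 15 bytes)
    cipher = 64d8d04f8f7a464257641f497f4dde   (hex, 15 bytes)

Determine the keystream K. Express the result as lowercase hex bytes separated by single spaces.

10 b9 a2 28 ea 0e 66 31 23 05 6b 3c 0c 6d b7

Since cipher = M ⊕ K, XORing both sides with M gives K = M ⊕ cipher.
01110100 ⊕ 01100100 = 00010000
01100001 ⊕ 11011000 = 10111001
01110010 ⊕ 11010000 = 10100010
01100111 ⊕ 01001111 = 00101000
01100101 ⊕ 10001111 = 11101010
01110100 ⊕ 01111010 = 00001110
00100000 ⊕ 01000110 = 01100110
01110011 ⊕ 01000010 = 00110001
01110100 ⊕ 01010111 = 00100011
01100001 ⊕ 01100100 = 00000101
01110100 ⊕ 00011111 = 01101011
01110101 ⊕ 01001001 = 00111100
01110011 ⊕ 01111111 = 00001100
00100000 ⊕ 01001101 = 01101101
01101001 ⊕ 11011110 = 10110111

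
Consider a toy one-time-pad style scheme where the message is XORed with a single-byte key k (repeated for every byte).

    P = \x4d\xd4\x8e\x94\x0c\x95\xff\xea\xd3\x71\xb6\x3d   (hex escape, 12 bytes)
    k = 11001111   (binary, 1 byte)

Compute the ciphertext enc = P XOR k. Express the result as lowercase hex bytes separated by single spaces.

82 1b 41 5b c3 5a 30 25 1c be 79 f2

The 1-byte key repeats, so the effective keystream is cf cf cf cf cf cf cf cf cf cf cf cf.
byte 0:  77 ⊕ 207 = 130
byte 1: 212 ⊕ 207 =  27
byte 2: 142 ⊕ 207 =  65
byte 3: 148 ⊕ 207 =  91
byte 4:  12 ⊕ 207 = 195
byte 5: 149 ⊕ 207 =  90
byte 6: 255 ⊕ 207 =  48
byte 7: 234 ⊕ 207 =  37
byte 8: 211 ⊕ 207 =  28
byte 9: 113 ⊕ 207 = 190
byte 10: 182 ⊕ 207 = 121
byte 11:  61 ⊕ 207 = 242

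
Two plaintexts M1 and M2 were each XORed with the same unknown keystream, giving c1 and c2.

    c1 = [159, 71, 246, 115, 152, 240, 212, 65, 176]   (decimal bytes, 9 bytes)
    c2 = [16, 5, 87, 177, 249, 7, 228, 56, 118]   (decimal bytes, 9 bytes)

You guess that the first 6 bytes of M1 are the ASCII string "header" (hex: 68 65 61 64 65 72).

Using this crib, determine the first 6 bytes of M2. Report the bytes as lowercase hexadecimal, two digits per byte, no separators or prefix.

First, c1 ⊕ c2 = (M1 ⊕ K) ⊕ (M2 ⊕ K) = M1 ⊕ M2, so the key drops out. Then M2 = (M1 ⊕ M2) ⊕ M1 over the first 6 bytes.
byte 0: (9f ⊕ 10) ⊕ 68 = 8f ⊕ 68 = e7
byte 1: (47 ⊕ 05) ⊕ 65 = 42 ⊕ 65 = 27
byte 2: (f6 ⊕ 57) ⊕ 61 = a1 ⊕ 61 = c0
byte 3: (73 ⊕ b1) ⊕ 64 = c2 ⊕ 64 = a6
byte 4: (98 ⊕ f9) ⊕ 65 = 61 ⊕ 65 = 04
byte 5: (f0 ⊕ 07) ⊕ 72 = f7 ⊕ 72 = 85

e727c0a60485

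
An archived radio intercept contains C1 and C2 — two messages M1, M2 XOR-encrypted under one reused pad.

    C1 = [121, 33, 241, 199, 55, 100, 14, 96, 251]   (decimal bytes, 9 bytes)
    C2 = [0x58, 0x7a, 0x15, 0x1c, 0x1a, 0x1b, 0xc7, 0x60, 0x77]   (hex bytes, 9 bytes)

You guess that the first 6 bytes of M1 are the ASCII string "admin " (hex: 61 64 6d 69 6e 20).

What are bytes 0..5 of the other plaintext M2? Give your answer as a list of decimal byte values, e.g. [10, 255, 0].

[64, 63, 137, 178, 67, 95]

First, C1 ⊕ C2 = (M1 ⊕ K) ⊕ (M2 ⊕ K) = M1 ⊕ M2, so the key drops out. Then M2 = (M1 ⊕ M2) ⊕ M1 over the first 6 bytes.
byte 0: (79 xor 58) xor 61 = 21 xor 61 = 40
byte 1: (21 xor 7a) xor 64 = 5b xor 64 = 3f
byte 2: (f1 xor 15) xor 6d = e4 xor 6d = 89
byte 3: (c7 xor 1c) xor 69 = db xor 69 = b2
byte 4: (37 xor 1a) xor 6e = 2d xor 6e = 43
byte 5: (64 xor 1b) xor 20 = 7f xor 20 = 5f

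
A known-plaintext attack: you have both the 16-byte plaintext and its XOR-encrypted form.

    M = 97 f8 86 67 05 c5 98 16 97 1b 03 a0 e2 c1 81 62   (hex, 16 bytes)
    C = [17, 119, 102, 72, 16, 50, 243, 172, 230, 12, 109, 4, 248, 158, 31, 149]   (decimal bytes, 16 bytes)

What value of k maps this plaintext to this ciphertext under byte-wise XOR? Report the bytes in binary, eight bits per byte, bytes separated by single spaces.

Since C = M ⊕ k, XORing both sides with M gives k = M ⊕ C.
byte 0: 97 xor 11 = 86
byte 1: f8 xor 77 = 8f
byte 2: 86 xor 66 = e0
byte 3: 67 xor 48 = 2f
byte 4: 05 xor 10 = 15
byte 5: c5 xor 32 = f7
byte 6: 98 xor f3 = 6b
byte 7: 16 xor ac = ba
byte 8: 97 xor e6 = 71
byte 9: 1b xor 0c = 17
byte 10: 03 xor 6d = 6e
byte 11: a0 xor 04 = a4
byte 12: e2 xor f8 = 1a
byte 13: c1 xor 9e = 5f
byte 14: 81 xor 1f = 9e
byte 15: 62 xor 95 = f7

10000110 10001111 11100000 00101111 00010101 11110111 01101011 10111010 01110001 00010111 01101110 10100100 00011010 01011111 10011110 11110111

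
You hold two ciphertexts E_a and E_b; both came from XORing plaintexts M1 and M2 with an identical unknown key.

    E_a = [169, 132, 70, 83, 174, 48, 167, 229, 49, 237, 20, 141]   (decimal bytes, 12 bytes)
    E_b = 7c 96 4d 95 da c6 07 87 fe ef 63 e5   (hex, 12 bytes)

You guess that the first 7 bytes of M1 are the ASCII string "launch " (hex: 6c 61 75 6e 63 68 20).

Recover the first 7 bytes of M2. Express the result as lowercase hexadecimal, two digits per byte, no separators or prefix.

b9737ea8179e80

First, E_a ⊕ E_b = (M1 ⊕ K) ⊕ (M2 ⊕ K) = M1 ⊕ M2, so the key drops out. Then M2 = (M1 ⊕ M2) ⊕ M1 over the first 7 bytes.
byte 0: (a9 xor 7c) xor 6c = d5 xor 6c = b9
byte 1: (84 xor 96) xor 61 = 12 xor 61 = 73
byte 2: (46 xor 4d) xor 75 = 0b xor 75 = 7e
byte 3: (53 xor 95) xor 6e = c6 xor 6e = a8
byte 4: (ae xor da) xor 63 = 74 xor 63 = 17
byte 5: (30 xor c6) xor 68 = f6 xor 68 = 9e
byte 6: (a7 xor 07) xor 20 = a0 xor 20 = 80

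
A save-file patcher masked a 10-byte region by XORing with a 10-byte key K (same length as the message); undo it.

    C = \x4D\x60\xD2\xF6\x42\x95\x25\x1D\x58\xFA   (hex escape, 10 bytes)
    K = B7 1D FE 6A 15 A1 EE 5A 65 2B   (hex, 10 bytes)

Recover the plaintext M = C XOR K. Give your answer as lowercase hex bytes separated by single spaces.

fa 7d 2c 9c 57 34 cb 47 3d d1

 77 xor 183 = 250
 96 xor  29 = 125
210 xor 254 =  44
246 xor 106 = 156
 66 xor  21 =  87
149 xor 161 =  52
 37 xor 238 = 203
 29 xor  90 =  71
 88 xor 101 =  61
250 xor  43 = 209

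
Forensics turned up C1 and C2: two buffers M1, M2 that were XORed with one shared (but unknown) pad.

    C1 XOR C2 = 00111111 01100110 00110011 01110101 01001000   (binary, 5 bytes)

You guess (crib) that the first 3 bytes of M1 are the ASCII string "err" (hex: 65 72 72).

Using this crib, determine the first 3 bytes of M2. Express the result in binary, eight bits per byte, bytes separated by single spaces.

01011010 00010100 01000001

Since C1 ⊕ C2 = M1 ⊕ M2, XORing with the guessed M1 bytes yields the corresponding M2 bytes: M2 = (C1 ⊕ C2) ⊕ M1.
 63 xor 101 =  90
102 xor 114 =  20
 51 xor 114 =  65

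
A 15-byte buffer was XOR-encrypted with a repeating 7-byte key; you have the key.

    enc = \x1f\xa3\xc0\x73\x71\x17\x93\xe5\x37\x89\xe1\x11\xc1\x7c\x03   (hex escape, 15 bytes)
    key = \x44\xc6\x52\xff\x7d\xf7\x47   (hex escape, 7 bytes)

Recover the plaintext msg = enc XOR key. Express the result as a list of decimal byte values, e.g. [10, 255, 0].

The 7-byte key repeats, so the effective keystream is 44 c6 52 ff 7d f7 47 44 c6 52 ff 7d f7 47 44.
byte 0: 1f ^ 44 = 5b
byte 1: a3 ^ c6 = 65
byte 2: c0 ^ 52 = 92
byte 3: 73 ^ ff = 8c
byte 4: 71 ^ 7d = 0c
byte 5: 17 ^ f7 = e0
byte 6: 93 ^ 47 = d4
byte 7: e5 ^ 44 = a1
byte 8: 37 ^ c6 = f1
byte 9: 89 ^ 52 = db
byte 10: e1 ^ ff = 1e
byte 11: 11 ^ 7d = 6c
byte 12: c1 ^ f7 = 36
byte 13: 7c ^ 47 = 3b
byte 14: 03 ^ 44 = 47

[91, 101, 146, 140, 12, 224, 212, 161, 241, 219, 30, 108, 54, 59, 71]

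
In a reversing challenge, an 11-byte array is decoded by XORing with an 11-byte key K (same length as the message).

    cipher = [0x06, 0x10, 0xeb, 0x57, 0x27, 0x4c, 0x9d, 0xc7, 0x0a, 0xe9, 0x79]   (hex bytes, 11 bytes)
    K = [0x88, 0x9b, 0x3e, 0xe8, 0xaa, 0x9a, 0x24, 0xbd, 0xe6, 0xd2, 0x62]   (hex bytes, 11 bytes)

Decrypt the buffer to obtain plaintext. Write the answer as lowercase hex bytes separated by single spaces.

8e 8b d5 bf 8d d6 b9 7a ec 3b 1b

XOR is its own inverse, so applying the key byte-wise gives the result directly.
byte 0:   6 xor 136 = 142
byte 1:  16 xor 155 = 139
byte 2: 235 xor  62 = 213
byte 3:  87 xor 232 = 191
byte 4:  39 xor 170 = 141
byte 5:  76 xor 154 = 214
byte 6: 157 xor  36 = 185
byte 7: 199 xor 189 = 122
byte 8:  10 xor 230 = 236
byte 9: 233 xor 210 =  59
byte 10: 121 xor  98 =  27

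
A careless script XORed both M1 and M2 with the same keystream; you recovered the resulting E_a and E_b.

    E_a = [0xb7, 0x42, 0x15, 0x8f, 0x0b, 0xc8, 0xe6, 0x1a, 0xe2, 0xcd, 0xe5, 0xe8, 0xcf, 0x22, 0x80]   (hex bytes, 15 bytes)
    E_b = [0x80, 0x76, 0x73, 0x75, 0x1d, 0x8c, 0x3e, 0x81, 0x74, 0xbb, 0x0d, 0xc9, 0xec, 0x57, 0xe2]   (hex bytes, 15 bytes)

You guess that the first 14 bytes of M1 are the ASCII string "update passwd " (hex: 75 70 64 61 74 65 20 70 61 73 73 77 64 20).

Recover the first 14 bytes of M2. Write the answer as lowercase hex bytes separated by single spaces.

First, E_a ⊕ E_b = (M1 ⊕ K) ⊕ (M2 ⊕ K) = M1 ⊕ M2, so the key drops out. Then M2 = (M1 ⊕ M2) ⊕ M1 over the first 14 bytes.
byte 0: (b7 XOR 80) XOR 75 = 37 XOR 75 = 42
byte 1: (42 XOR 76) XOR 70 = 34 XOR 70 = 44
byte 2: (15 XOR 73) XOR 64 = 66 XOR 64 = 02
byte 3: (8f XOR 75) XOR 61 = fa XOR 61 = 9b
byte 4: (0b XOR 1d) XOR 74 = 16 XOR 74 = 62
byte 5: (c8 XOR 8c) XOR 65 = 44 XOR 65 = 21
byte 6: (e6 XOR 3e) XOR 20 = d8 XOR 20 = f8
byte 7: (1a XOR 81) XOR 70 = 9b XOR 70 = eb
byte 8: (e2 XOR 74) XOR 61 = 96 XOR 61 = f7
byte 9: (cd XOR bb) XOR 73 = 76 XOR 73 = 05
byte 10: (e5 XOR 0d) XOR 73 = e8 XOR 73 = 9b
byte 11: (e8 XOR c9) XOR 77 = 21 XOR 77 = 56
byte 12: (cf XOR ec) XOR 64 = 23 XOR 64 = 47
byte 13: (22 XOR 57) XOR 20 = 75 XOR 20 = 55

42 44 02 9b 62 21 f8 eb f7 05 9b 56 47 55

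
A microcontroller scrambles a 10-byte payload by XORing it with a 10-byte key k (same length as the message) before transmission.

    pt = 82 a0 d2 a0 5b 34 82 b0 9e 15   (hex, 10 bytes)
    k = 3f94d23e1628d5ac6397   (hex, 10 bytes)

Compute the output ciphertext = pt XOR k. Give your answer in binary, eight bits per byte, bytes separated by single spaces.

10111101 00110100 00000000 10011110 01001101 00011100 01010111 00011100 11111101 10000010

XOR is its own inverse, so applying the key byte-wise gives the result directly.
82 ^ 3f = bd
a0 ^ 94 = 34
d2 ^ d2 = 00
a0 ^ 3e = 9e
5b ^ 16 = 4d
34 ^ 28 = 1c
82 ^ d5 = 57
b0 ^ ac = 1c
9e ^ 63 = fd
15 ^ 97 = 82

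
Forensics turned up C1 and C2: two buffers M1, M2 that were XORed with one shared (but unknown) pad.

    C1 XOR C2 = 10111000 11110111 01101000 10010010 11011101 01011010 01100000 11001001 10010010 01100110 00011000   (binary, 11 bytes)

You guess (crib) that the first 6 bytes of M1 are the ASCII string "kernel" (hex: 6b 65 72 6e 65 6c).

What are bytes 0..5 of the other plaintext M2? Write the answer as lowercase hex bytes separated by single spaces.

d3 92 1a fc b8 36

Since C1 ⊕ C2 = M1 ⊕ M2, XORing with the guessed M1 bytes yields the corresponding M2 bytes: M2 = (C1 ⊕ C2) ⊕ M1.
byte 0: b8 ⊕ 6b = d3
byte 1: f7 ⊕ 65 = 92
byte 2: 68 ⊕ 72 = 1a
byte 3: 92 ⊕ 6e = fc
byte 4: dd ⊕ 65 = b8
byte 5: 5a ⊕ 6c = 36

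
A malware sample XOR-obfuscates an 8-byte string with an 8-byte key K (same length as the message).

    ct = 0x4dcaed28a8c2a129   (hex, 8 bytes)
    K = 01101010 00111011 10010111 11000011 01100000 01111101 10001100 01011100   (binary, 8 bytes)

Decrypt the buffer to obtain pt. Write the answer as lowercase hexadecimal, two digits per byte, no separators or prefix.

4d ^ 6a = 27
ca ^ 3b = f1
ed ^ 97 = 7a
28 ^ c3 = eb
a8 ^ 60 = c8
c2 ^ 7d = bf
a1 ^ 8c = 2d
29 ^ 5c = 75

27f17aebc8bf2d75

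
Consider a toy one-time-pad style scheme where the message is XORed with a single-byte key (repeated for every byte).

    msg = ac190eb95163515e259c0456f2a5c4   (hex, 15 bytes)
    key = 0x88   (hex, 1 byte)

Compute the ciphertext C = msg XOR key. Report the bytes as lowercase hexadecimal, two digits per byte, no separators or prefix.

The 1-byte key repeats, so the effective keystream is 88 88 88 88 88 88 88 88 88 88 88 88 88 88 88.
byte 0: ac ⊕ 88 = 24
byte 1: 19 ⊕ 88 = 91
byte 2: 0e ⊕ 88 = 86
byte 3: b9 ⊕ 88 = 31
byte 4: 51 ⊕ 88 = d9
byte 5: 63 ⊕ 88 = eb
byte 6: 51 ⊕ 88 = d9
byte 7: 5e ⊕ 88 = d6
byte 8: 25 ⊕ 88 = ad
byte 9: 9c ⊕ 88 = 14
byte 10: 04 ⊕ 88 = 8c
byte 11: 56 ⊕ 88 = de
byte 12: f2 ⊕ 88 = 7a
byte 13: a5 ⊕ 88 = 2d
byte 14: c4 ⊕ 88 = 4c

24918631d9ebd9d6ad148cde7a2d4c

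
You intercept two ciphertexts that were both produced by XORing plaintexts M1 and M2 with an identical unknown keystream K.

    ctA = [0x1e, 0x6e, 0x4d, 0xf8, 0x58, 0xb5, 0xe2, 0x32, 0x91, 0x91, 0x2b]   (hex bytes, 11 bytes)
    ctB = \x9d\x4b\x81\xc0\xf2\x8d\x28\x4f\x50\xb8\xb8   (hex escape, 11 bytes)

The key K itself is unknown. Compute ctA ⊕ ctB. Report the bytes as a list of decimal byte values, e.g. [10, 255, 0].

ctA ⊕ ctB = (M1 ⊕ K) ⊕ (M2 ⊕ K) = M1 ⊕ M2 — the shared key cancels under XOR.
1e xor 9d = 83
6e xor 4b = 25
4d xor 81 = cc
f8 xor c0 = 38
58 xor f2 = aa
b5 xor 8d = 38
e2 xor 28 = ca
32 xor 4f = 7d
91 xor 50 = c1
91 xor b8 = 29
2b xor b8 = 93

[131, 37, 204, 56, 170, 56, 202, 125, 193, 41, 147]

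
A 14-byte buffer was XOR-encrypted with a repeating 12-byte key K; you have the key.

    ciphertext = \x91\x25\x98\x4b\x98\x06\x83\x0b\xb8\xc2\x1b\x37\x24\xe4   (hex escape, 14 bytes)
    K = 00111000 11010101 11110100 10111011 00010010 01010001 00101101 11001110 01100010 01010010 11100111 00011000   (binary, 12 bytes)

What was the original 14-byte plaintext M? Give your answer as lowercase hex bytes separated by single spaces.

a9 f0 6c f0 8a 57 ae c5 da 90 fc 2f 1c 31

The 12-byte key repeats, so the effective keystream is 38 d5 f4 bb 12 51 2d ce 62 52 e7 18 38 d5.
byte 0: 91 ⊕ 38 = a9
byte 1: 25 ⊕ d5 = f0
byte 2: 98 ⊕ f4 = 6c
byte 3: 4b ⊕ bb = f0
byte 4: 98 ⊕ 12 = 8a
byte 5: 06 ⊕ 51 = 57
byte 6: 83 ⊕ 2d = ae
byte 7: 0b ⊕ ce = c5
byte 8: b8 ⊕ 62 = da
byte 9: c2 ⊕ 52 = 90
byte 10: 1b ⊕ e7 = fc
byte 11: 37 ⊕ 18 = 2f
byte 12: 24 ⊕ 38 = 1c
byte 13: e4 ⊕ d5 = 31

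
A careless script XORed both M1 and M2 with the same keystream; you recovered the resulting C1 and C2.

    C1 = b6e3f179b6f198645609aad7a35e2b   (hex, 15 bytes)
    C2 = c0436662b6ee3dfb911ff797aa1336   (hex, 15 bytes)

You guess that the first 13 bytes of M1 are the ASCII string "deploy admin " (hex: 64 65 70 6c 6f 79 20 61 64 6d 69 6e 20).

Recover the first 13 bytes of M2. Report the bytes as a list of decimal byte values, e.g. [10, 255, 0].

[18, 197, 231, 119, 111, 102, 133, 254, 163, 123, 52, 46, 41]

First, C1 ⊕ C2 = (M1 ⊕ K) ⊕ (M2 ⊕ K) = M1 ⊕ M2, so the key drops out. Then M2 = (M1 ⊕ M2) ⊕ M1 over the first 13 bytes.
byte 0: (b6 xor c0) xor 64 = 76 xor 64 = 12
byte 1: (e3 xor 43) xor 65 = a0 xor 65 = c5
byte 2: (f1 xor 66) xor 70 = 97 xor 70 = e7
byte 3: (79 xor 62) xor 6c = 1b xor 6c = 77
byte 4: (b6 xor b6) xor 6f = 00 xor 6f = 6f
byte 5: (f1 xor ee) xor 79 = 1f xor 79 = 66
byte 6: (98 xor 3d) xor 20 = a5 xor 20 = 85
byte 7: (64 xor fb) xor 61 = 9f xor 61 = fe
byte 8: (56 xor 91) xor 64 = c7 xor 64 = a3
byte 9: (09 xor 1f) xor 6d = 16 xor 6d = 7b
byte 10: (aa xor f7) xor 69 = 5d xor 69 = 34
byte 11: (d7 xor 97) xor 6e = 40 xor 6e = 2e
byte 12: (a3 xor aa) xor 20 = 09 xor 20 = 29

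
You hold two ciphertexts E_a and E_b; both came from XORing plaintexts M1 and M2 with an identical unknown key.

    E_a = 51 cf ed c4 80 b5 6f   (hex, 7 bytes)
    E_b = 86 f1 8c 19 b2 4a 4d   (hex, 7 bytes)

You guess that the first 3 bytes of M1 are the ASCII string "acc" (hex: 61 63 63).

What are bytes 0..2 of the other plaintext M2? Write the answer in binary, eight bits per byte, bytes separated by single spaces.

First, E_a ⊕ E_b = (M1 ⊕ K) ⊕ (M2 ⊕ K) = M1 ⊕ M2, so the key drops out. Then M2 = (M1 ⊕ M2) ⊕ M1 over the first 3 bytes.
byte 0: (51 ^ 86) ^ 61 = d7 ^ 61 = b6
byte 1: (cf ^ f1) ^ 63 = 3e ^ 63 = 5d
byte 2: (ed ^ 8c) ^ 63 = 61 ^ 63 = 02

10110110 01011101 00000010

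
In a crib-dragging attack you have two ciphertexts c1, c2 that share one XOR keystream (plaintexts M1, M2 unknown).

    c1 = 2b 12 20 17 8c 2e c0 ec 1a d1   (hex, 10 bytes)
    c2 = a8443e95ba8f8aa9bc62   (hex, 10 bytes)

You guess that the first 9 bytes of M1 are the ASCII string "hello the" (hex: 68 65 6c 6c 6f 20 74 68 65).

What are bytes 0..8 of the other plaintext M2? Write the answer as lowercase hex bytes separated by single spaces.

First, c1 ⊕ c2 = (M1 ⊕ K) ⊕ (M2 ⊕ K) = M1 ⊕ M2, so the key drops out. Then M2 = (M1 ⊕ M2) ⊕ M1 over the first 9 bytes.
byte 0: (2b XOR a8) XOR 68 = 83 XOR 68 = eb
byte 1: (12 XOR 44) XOR 65 = 56 XOR 65 = 33
byte 2: (20 XOR 3e) XOR 6c = 1e XOR 6c = 72
byte 3: (17 XOR 95) XOR 6c = 82 XOR 6c = ee
byte 4: (8c XOR ba) XOR 6f = 36 XOR 6f = 59
byte 5: (2e XOR 8f) XOR 20 = a1 XOR 20 = 81
byte 6: (c0 XOR 8a) XOR 74 = 4a XOR 74 = 3e
byte 7: (ec XOR a9) XOR 68 = 45 XOR 68 = 2d
byte 8: (1a XOR bc) XOR 65 = a6 XOR 65 = c3

eb 33 72 ee 59 81 3e 2d c3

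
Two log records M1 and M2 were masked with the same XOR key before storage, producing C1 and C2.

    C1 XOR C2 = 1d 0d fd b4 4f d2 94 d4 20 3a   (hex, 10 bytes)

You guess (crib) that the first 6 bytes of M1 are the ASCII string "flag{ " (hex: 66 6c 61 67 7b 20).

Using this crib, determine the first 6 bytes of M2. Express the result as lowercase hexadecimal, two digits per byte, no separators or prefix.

7b619cd334f2

Since C1 ⊕ C2 = M1 ⊕ M2, XORing with the guessed M1 bytes yields the corresponding M2 bytes: M2 = (C1 ⊕ C2) ⊕ M1.
byte 0: 1d ⊕ 66 = 7b
byte 1: 0d ⊕ 6c = 61
byte 2: fd ⊕ 61 = 9c
byte 3: b4 ⊕ 67 = d3
byte 4: 4f ⊕ 7b = 34
byte 5: d2 ⊕ 20 = f2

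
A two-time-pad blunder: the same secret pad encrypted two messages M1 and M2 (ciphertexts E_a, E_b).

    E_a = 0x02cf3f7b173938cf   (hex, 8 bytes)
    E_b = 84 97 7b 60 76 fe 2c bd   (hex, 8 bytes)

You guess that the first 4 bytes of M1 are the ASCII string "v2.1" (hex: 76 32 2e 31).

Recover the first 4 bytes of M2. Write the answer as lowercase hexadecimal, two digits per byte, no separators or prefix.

First, E_a ⊕ E_b = (M1 ⊕ K) ⊕ (M2 ⊕ K) = M1 ⊕ M2, so the key drops out. Then M2 = (M1 ⊕ M2) ⊕ M1 over the first 4 bytes.
byte 0: (02 ^ 84) ^ 76 = 86 ^ 76 = f0
byte 1: (cf ^ 97) ^ 32 = 58 ^ 32 = 6a
byte 2: (3f ^ 7b) ^ 2e = 44 ^ 2e = 6a
byte 3: (7b ^ 60) ^ 31 = 1b ^ 31 = 2a

f06a6a2a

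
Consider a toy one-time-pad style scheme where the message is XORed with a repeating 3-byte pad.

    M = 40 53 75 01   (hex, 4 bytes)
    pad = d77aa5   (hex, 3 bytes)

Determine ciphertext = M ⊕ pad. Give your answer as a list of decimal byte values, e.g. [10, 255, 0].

The 3-byte key repeats, so the effective keystream is d7 7a a5 d7.
byte 0: 40 ⊕ d7 = 97
byte 1: 53 ⊕ 7a = 29
byte 2: 75 ⊕ a5 = d0
byte 3: 01 ⊕ d7 = d6

[151, 41, 208, 214]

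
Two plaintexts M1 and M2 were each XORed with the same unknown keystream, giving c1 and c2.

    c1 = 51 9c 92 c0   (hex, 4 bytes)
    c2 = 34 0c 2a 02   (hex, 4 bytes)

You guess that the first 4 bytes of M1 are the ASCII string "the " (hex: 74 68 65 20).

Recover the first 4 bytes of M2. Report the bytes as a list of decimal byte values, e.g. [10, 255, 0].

[17, 248, 221, 226]

First, c1 ⊕ c2 = (M1 ⊕ K) ⊕ (M2 ⊕ K) = M1 ⊕ M2, so the key drops out. Then M2 = (M1 ⊕ M2) ⊕ M1 over the first 4 bytes.
byte 0: (51 ⊕ 34) ⊕ 74 = 65 ⊕ 74 = 11
byte 1: (9c ⊕ 0c) ⊕ 68 = 90 ⊕ 68 = f8
byte 2: (92 ⊕ 2a) ⊕ 65 = b8 ⊕ 65 = dd
byte 3: (c0 ⊕ 02) ⊕ 20 = c2 ⊕ 20 = e2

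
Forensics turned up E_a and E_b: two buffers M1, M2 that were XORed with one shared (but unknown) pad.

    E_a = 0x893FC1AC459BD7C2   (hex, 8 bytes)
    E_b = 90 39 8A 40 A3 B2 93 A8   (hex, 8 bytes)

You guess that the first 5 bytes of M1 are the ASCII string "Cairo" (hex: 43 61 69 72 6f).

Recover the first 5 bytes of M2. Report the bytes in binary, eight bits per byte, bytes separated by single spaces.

First, E_a ⊕ E_b = (M1 ⊕ K) ⊕ (M2 ⊕ K) = M1 ⊕ M2, so the key drops out. Then M2 = (M1 ⊕ M2) ⊕ M1 over the first 5 bytes.
byte 0: (89 ⊕ 90) ⊕ 43 = 19 ⊕ 43 = 5a
byte 1: (3f ⊕ 39) ⊕ 61 = 06 ⊕ 61 = 67
byte 2: (c1 ⊕ 8a) ⊕ 69 = 4b ⊕ 69 = 22
byte 3: (ac ⊕ 40) ⊕ 72 = ec ⊕ 72 = 9e
byte 4: (45 ⊕ a3) ⊕ 6f = e6 ⊕ 6f = 89

01011010 01100111 00100010 10011110 10001001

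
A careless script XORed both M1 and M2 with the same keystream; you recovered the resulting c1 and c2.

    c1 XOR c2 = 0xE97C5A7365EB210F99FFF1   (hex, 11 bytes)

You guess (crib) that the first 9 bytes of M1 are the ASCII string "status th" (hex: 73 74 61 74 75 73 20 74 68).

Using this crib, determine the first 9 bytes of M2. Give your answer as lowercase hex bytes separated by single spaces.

9a 08 3b 07 10 98 01 7b f1

Since c1 ⊕ c2 = M1 ⊕ M2, XORing with the guessed M1 bytes yields the corresponding M2 bytes: M2 = (c1 ⊕ c2) ⊕ M1.
byte 0: e9 ^ 73 = 9a
byte 1: 7c ^ 74 = 08
byte 2: 5a ^ 61 = 3b
byte 3: 73 ^ 74 = 07
byte 4: 65 ^ 75 = 10
byte 5: eb ^ 73 = 98
byte 6: 21 ^ 20 = 01
byte 7: 0f ^ 74 = 7b
byte 8: 99 ^ 68 = f1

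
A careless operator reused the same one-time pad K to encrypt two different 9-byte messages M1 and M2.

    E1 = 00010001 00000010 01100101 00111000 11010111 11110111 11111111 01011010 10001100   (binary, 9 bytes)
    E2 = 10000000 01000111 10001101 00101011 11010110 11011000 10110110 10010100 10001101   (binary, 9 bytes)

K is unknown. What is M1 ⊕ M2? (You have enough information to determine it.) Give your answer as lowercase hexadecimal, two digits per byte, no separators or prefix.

9145e813012f49ce01

E1 ⊕ E2 = (M1 ⊕ K) ⊕ (M2 ⊕ K) = M1 ⊕ M2 — the shared key cancels under XOR.
byte 0: 00010001 ^ 10000000 = 10010001
byte 1: 00000010 ^ 01000111 = 01000101
byte 2: 01100101 ^ 10001101 = 11101000
byte 3: 00111000 ^ 00101011 = 00010011
byte 4: 11010111 ^ 11010110 = 00000001
byte 5: 11110111 ^ 11011000 = 00101111
byte 6: 11111111 ^ 10110110 = 01001001
byte 7: 01011010 ^ 10010100 = 11001110
byte 8: 10001100 ^ 10001101 = 00000001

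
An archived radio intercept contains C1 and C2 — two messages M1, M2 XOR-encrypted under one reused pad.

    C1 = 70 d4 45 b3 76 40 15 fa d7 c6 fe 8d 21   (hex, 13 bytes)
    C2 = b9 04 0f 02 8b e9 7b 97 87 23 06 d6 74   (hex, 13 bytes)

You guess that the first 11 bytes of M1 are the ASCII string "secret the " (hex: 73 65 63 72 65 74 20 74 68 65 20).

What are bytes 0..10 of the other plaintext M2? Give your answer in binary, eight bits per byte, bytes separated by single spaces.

10111010 10110101 00101001 11000011 10011000 11011101 01001110 00011001 00111000 10000000 11011000

First, C1 ⊕ C2 = (M1 ⊕ K) ⊕ (M2 ⊕ K) = M1 ⊕ M2, so the key drops out. Then M2 = (M1 ⊕ M2) ⊕ M1 over the first 11 bytes.
byte 0: (70 XOR b9) XOR 73 = c9 XOR 73 = ba
byte 1: (d4 XOR 04) XOR 65 = d0 XOR 65 = b5
byte 2: (45 XOR 0f) XOR 63 = 4a XOR 63 = 29
byte 3: (b3 XOR 02) XOR 72 = b1 XOR 72 = c3
byte 4: (76 XOR 8b) XOR 65 = fd XOR 65 = 98
byte 5: (40 XOR e9) XOR 74 = a9 XOR 74 = dd
byte 6: (15 XOR 7b) XOR 20 = 6e XOR 20 = 4e
byte 7: (fa XOR 97) XOR 74 = 6d XOR 74 = 19
byte 8: (d7 XOR 87) XOR 68 = 50 XOR 68 = 38
byte 9: (c6 XOR 23) XOR 65 = e5 XOR 65 = 80
byte 10: (fe XOR 06) XOR 20 = f8 XOR 20 = d8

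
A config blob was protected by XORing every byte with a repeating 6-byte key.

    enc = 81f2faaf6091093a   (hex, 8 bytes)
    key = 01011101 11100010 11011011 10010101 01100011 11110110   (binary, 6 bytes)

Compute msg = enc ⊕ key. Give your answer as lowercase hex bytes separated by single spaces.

The 6-byte key repeats, so the effective keystream is 5d e2 db 95 63 f6 5d e2.
byte 0: 81 ⊕ 5d = dc
byte 1: f2 ⊕ e2 = 10
byte 2: fa ⊕ db = 21
byte 3: af ⊕ 95 = 3a
byte 4: 60 ⊕ 63 = 03
byte 5: 91 ⊕ f6 = 67
byte 6: 09 ⊕ 5d = 54
byte 7: 3a ⊕ e2 = d8

dc 10 21 3a 03 67 54 d8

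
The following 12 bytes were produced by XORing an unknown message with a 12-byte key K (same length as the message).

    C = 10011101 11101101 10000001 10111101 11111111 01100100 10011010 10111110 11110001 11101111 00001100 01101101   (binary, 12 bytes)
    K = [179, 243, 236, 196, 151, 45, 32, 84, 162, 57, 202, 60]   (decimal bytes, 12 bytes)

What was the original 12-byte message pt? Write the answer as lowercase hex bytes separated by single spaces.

XOR is its own inverse, so applying the key byte-wise gives the result directly.
10011101 ^ 10110011 = 00101110
11101101 ^ 11110011 = 00011110
10000001 ^ 11101100 = 01101101
10111101 ^ 11000100 = 01111001
11111111 ^ 10010111 = 01101000
01100100 ^ 00101101 = 01001001
10011010 ^ 00100000 = 10111010
10111110 ^ 01010100 = 11101010
11110001 ^ 10100010 = 01010011
11101111 ^ 00111001 = 11010110
00001100 ^ 11001010 = 11000110
01101101 ^ 00111100 = 01010001

2e 1e 6d 79 68 49 ba ea 53 d6 c6 51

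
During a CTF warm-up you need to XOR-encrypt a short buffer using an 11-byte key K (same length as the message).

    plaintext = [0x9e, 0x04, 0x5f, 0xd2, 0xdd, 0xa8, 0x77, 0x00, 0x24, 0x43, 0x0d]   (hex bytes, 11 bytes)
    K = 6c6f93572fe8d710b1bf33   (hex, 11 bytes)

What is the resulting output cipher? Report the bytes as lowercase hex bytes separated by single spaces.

f2 6b cc 85 f2 40 a0 10 95 fc 3e

10011110 xor 01101100 = 11110010
00000100 xor 01101111 = 01101011
01011111 xor 10010011 = 11001100
11010010 xor 01010111 = 10000101
11011101 xor 00101111 = 11110010
10101000 xor 11101000 = 01000000
01110111 xor 11010111 = 10100000
00000000 xor 00010000 = 00010000
00100100 xor 10110001 = 10010101
01000011 xor 10111111 = 11111100
00001101 xor 00110011 = 00111110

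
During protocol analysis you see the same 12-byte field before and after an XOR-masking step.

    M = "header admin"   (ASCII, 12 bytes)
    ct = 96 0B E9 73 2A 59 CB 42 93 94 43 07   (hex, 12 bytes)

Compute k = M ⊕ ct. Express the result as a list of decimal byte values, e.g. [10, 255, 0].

[254, 110, 136, 23, 79, 43, 235, 35, 247, 249, 42, 105]

Since ct = M ⊕ k, XORing both sides with M gives k = M ⊕ ct.
68 ^ 96 = fe
65 ^ 0b = 6e
61 ^ e9 = 88
64 ^ 73 = 17
65 ^ 2a = 4f
72 ^ 59 = 2b
20 ^ cb = eb
61 ^ 42 = 23
64 ^ 93 = f7
6d ^ 94 = f9
69 ^ 43 = 2a
6e ^ 07 = 69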